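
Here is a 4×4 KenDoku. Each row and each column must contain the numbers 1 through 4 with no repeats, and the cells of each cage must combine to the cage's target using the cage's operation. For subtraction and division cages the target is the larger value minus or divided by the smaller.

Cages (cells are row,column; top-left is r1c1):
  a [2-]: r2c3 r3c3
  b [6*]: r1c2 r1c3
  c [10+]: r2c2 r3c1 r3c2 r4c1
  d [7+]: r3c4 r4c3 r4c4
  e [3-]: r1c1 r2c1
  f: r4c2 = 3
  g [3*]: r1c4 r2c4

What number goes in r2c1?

Cage f is given; hence r4c2 = 3.
Column 2 already has 3, so r1c2 = 2.
The two cells of cage b must have product 6, which forces r1c3 = 3.
Row 1 already has 3, leaving r1c4 = 1.
Column 4 now contains 1, leaving r2c4 = 3.
Row 1 already has 1, which forces r1c1 = 4.
Cage e needs two cells with difference 3, so r2c1 = 1.
1 is placed in row 2, so r2c2 = 4.
Row 2 now contains 4, which forces r2c3 = 2.
1 is placed in column 1; hence r3c1 = 3.
4 is placed in column 2, leaving r3c2 = 1.
Column 3 already has 2; hence r3c3 = 4.
Row 3 already has 4, so r3c4 = 2.
1 is placed in column 1, so r4c1 = 2.
Cage d has sum 7; hence r4c3 = 1.
2 is placed in column 4; hence r4c4 = 4.
The full grid is 4 2 3 1 / 1 4 2 3 / 3 1 4 2 / 2 3 1 4.

1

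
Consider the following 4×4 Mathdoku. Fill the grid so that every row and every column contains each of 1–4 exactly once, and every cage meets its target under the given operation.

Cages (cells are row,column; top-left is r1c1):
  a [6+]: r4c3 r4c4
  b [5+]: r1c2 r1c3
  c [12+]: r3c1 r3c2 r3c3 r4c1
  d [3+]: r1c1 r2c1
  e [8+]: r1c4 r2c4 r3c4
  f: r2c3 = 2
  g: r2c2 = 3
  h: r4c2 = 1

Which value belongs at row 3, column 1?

G is a freebie, which forces r2c2 = 3.
F is a freebie, which forces r2c3 = 2.
H is a freebie, leaving r4c2 = 1.
Column 3 already has 2; hence r4c3 = 4.
4 is placed in row 4, leaving r4c4 = 2.
Cage d's pair has sum 3, which forces r1c1 = 2.
Row 1 now contains 2, so r1c2 = 4.
Row 2 now contains 2, so r2c1 = 1.
Row 2 now contains 1; hence r2c4 = 4.
2 is placed in column 1, leaving r3c1 = 4.
4 is placed in column 2, so r3c2 = 2.
Cage c has sum 12; hence r3c3 = 3.
Row 3 now contains 3, which forces r3c4 = 1.
4 is placed in row 4, so r4c1 = 3.
Column 3 now contains 3; hence r1c3 = 1.
Column 4 now contains 1, leaving r1c4 = 3.
The full grid is 2 4 1 3 / 1 3 2 4 / 4 2 3 1 / 3 1 4 2.

4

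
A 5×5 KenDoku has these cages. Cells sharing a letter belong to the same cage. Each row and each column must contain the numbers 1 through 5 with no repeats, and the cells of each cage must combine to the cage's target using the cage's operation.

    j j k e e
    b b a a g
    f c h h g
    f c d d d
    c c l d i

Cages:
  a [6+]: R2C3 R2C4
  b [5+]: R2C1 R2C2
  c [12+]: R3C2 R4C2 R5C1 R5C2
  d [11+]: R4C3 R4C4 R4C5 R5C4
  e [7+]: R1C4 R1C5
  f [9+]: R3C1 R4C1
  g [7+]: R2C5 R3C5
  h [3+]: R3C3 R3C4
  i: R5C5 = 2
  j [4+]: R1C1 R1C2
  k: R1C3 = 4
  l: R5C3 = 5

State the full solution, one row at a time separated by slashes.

K is a freebie, leaving R1C3 = 4.
L is a freebie; hence R5C3 = 5.
Cage i is given, so R5C5 = 2.
Cage e needs two cells with sum 7, leaving R1C4 = 2.
Cage e's pair has sum 7, which forces R1C5 = 5.
Column 4 already has 2, which forces R3C4 = 1.
Row 3 already has 1, which forces R3C3 = 2.
Cage d has sum 11; hence R5C4 = 3.
Column 3 already has 2, so R2C3 = 1.
Cage a's pair has sum 6, so R2C4 = 5.
1 is placed in column 3; hence R4C3 = 3.
Cage d needs sum 11, which forces R4C4 = 4.
Row 4 now contains 3; hence R4C5 = 1.
Cage f's pair has sum 9, which forces R3C1 = 4.
Cage c has sum 12, leaving R3C2 = 5.
Row 3 now contains 4, so R3C5 = 3.
4 is placed in row 4, so R4C1 = 5.
4 is placed in row 4; hence R4C2 = 2.
Column 1 now contains 4; hence R5C1 = 1.
Row 5 now contains 1, which forces R5C2 = 4.
Column 1 already has 1, which forces R1C1 = 3.
The two cells of cage j must have sum 4, which forces R1C2 = 1.
Cage b's pair has sum 5; hence R2C1 = 2.
Column 2 now contains 2, which forces R2C2 = 3.
3 is placed in column 5, which forces R2C5 = 4.

3 1 4 2 5 / 2 3 1 5 4 / 4 5 2 1 3 / 5 2 3 4 1 / 1 4 5 3 2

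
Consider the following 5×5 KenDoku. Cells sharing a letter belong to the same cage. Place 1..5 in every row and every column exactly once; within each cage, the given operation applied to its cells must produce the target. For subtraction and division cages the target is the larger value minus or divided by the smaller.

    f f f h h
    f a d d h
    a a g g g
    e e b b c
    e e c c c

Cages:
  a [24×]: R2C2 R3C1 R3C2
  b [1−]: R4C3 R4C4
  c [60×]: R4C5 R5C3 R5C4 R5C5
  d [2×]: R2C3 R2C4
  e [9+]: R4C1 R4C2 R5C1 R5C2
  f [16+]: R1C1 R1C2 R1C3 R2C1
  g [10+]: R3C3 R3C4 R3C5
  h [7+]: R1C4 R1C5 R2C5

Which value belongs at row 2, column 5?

Row 2 needs a 5, and only R2C1 is open for it.
Row 1 needs a 3, and only R1C4 is open for it.
The 3 cells of cage h must have sum 7, so R1C5 = 1.
Cage h needs sum 7, which forces R2C5 = 3.
Row 2 now contains 3, which forces R2C2 = 4.
Cage c needs product 60, so R5C3 = 3.
In row 4, 3 can only go at R4C2, so R4C2 = 3.
Cage a needs product 24, which forces R3C1 = 3.
Column 2 already has 3, which forces R3C2 = 2.
Cage e has sum 9, so R4C1 = 1.
Cage e needs sum 9, which forces R5C1 = 4.
Cage e has sum 9, which forces R5C2 = 1.
Row 5 now contains 1; hence R5C4 = 2.
4 is placed in row 5, which forces R5C5 = 5.
4 is placed in column 1; hence R1C1 = 2.
Column 2 now contains 2, which forces R1C2 = 5.
Cage f needs sum 16; hence R1C3 = 4.
Cage d's pair has product 2; hence R2C3 = 2.
Column 4 already has 2, so R2C4 = 1.
Column 4 now contains 1, leaving R3C4 = 5.
Column 5 now contains 5, so R3C5 = 4.
Column 3 already has 4, which forces R4C3 = 5.
Column 4 already has 5, leaving R4C4 = 4.
Cage c has product 60, so R4C5 = 2.
Row 3 now contains 5; hence R3C3 = 1.
The full grid is 2 5 4 3 1 / 5 4 2 1 3 / 3 2 1 5 4 / 1 3 5 4 2 / 4 1 3 2 5.

3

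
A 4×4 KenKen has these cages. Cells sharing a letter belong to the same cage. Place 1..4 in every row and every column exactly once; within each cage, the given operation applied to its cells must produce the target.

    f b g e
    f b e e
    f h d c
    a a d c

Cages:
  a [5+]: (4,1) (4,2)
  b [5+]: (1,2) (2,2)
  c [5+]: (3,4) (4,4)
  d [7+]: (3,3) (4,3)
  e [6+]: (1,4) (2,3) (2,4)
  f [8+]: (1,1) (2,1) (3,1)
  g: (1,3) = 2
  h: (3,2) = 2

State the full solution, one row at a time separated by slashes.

Cage g is a single given cell, so (1,3) = 2.
Cage h is a single given cell, which forces (3,2) = 2.
The only place for 2 in row 2 is (2,4).
The only place for 2 in row 4 is (4,1).
The two cells of cage a must have sum 5, so (4,2) = 3.
3 is placed in row 4, so (4,3) = 4.
Row 4 already has 4, so (4,4) = 1.
Column 4 already has 1, which forces (1,4) = 3.
The 3 cells of cage e must have sum 6, so (2,3) = 1.
Column 3 now contains 4, which forces (3,3) = 3.
Column 4 already has 1, which forces (3,4) = 4.
The 3 cells of cage f must have sum 8, so (1,1) = 4.
The two cells of cage b must have sum 5; hence (1,2) = 1.
Cage f needs sum 8, leaving (2,1) = 3.
1 is placed in row 2; hence (2,2) = 4.
Row 3 now contains 4, leaving (3,1) = 1.

4 1 2 3 / 3 4 1 2 / 1 2 3 4 / 2 3 4 1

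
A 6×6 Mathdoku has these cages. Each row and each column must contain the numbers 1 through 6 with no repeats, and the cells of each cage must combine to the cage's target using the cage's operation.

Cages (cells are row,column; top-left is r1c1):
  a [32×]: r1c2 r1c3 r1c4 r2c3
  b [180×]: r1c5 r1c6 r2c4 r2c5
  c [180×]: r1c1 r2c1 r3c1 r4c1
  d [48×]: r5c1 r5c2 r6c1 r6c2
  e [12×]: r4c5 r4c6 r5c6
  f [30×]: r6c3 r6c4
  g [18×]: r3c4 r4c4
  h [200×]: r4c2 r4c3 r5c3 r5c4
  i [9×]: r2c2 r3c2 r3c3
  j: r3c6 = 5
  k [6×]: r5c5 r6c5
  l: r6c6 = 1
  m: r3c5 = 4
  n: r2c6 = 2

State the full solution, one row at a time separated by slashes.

Cage i needs product 9; hence r2c2 = 3.
Cage a has product 32, leaving r2c3 = 4.
N is a freebie, leaving r2c6 = 2.
The 3 cells of cage i must have product 9, leaving r3c2 = 1.
Cage i has product 9; hence r3c3 = 3.
Row 3 now contains 3; hence r3c4 = 6.
M is a freebie, so r3c5 = 4.
J is a freebie; hence r3c6 = 5.
Column 4 now contains 6, which forces r4c4 = 3.
Column 4 now contains 6, leaving r6c4 = 5.
Cage l is given; hence r6c6 = 1.
Cage c needs product 180, so r1c1 = 3.
The 4 cells of cage b must have product 180, leaving r1c5 = 5.
Cage b needs product 180, leaving r1c6 = 6.
Column 4 already has 5, leaving r2c4 = 1.
Cage b has product 180, leaving r2c5 = 6.
5 is placed in row 3, leaving r3c1 = 2.
The 4 cells of cage h must have product 200, leaving r4c2 = 5.
The 4 cells of cage h must have product 200; hence r4c3 = 2.
Cage e needs product 12, leaving r4c5 = 1.
The 3 cells of cage e must have product 12, which forces r4c6 = 4.
Column 1 already has 2, leaving r5c1 = 1.
Cage h has product 200; hence r5c3 = 5.
Cage h has product 200; hence r5c4 = 4.
Cage e has product 12, which forces r5c6 = 3.
5 is placed in row 6, which forces r6c3 = 6.
Cage a has product 32, leaving r1c2 = 4.
Column 3 now contains 2; hence r1c3 = 1.
Column 4 now contains 4; hence r1c4 = 2.
Row 2 already has 6, which forces r2c1 = 5.
Row 4 already has 5; hence r4c1 = 6.
The 4 cells of cage d must have product 48, which forces r5c2 = 6.
3 is placed in row 5, leaving r5c5 = 2.
Row 6 now contains 6; hence r6c1 = 4.
The 4 cells of cage d must have product 48, leaving r6c2 = 2.
Cage k's pair has product 6, which forces r6c5 = 3.

3 4 1 2 5 6 / 5 3 4 1 6 2 / 2 1 3 6 4 5 / 6 5 2 3 1 4 / 1 6 5 4 2 3 / 4 2 6 5 3 1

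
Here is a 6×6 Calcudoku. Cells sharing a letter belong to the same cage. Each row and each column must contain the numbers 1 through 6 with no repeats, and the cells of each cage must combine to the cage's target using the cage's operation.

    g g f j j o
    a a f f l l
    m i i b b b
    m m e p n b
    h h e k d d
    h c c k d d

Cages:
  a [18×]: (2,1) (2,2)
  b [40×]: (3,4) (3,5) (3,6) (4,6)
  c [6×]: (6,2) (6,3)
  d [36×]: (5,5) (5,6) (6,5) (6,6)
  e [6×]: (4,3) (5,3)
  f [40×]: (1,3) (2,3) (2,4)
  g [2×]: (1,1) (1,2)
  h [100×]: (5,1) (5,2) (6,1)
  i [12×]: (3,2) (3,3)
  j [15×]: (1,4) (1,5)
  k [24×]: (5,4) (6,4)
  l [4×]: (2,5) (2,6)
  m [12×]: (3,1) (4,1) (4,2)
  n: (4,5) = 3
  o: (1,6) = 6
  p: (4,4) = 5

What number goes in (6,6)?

Cage o is a single given cell; hence (1,6) = 6.
Cage p is a single given cell, so (4,4) = 5.
Cage n is given, so (4,5) = 3.
Cage h needs product 100, which forces (5,1) = 4.
The 3 cells of cage h must have product 100; hence (5,2) = 5.
Row 5 now contains 4, so (5,4) = 6.
Cage h has product 100; hence (6,1) = 5.
Column 4 already has 6, leaving (6,4) = 4.
5 is placed in column 4; hence (1,4) = 3.
3 is placed in column 5; hence (1,5) = 5.
Column 4 now contains 4; hence (2,4) = 2.
Column 4 now contains 2, which forces (3,4) = 1.
Cage d needs product 36, so (6,5) = 6.
Row 1 already has 5, leaving (1,3) = 4.
The 3 cells of cage f must have product 40; hence (2,3) = 5.
Cage b has product 40; hence (3,6) = 5.
Row 6 needs a 1, and only (6,6) is open for it.
The two cells of cage l must have product 4, which forces (2,5) = 1.
1 is placed in column 6, so (2,6) = 4.
Column 6 already has 4, leaving (4,6) = 2.
The 4 cells of cage d must have product 36, so (5,5) = 2.
Cage d needs product 36; hence (5,6) = 3.
2 is placed in column 5, leaving (3,5) = 4.
2 is placed in row 4, which forces (4,3) = 6.
Row 5 already has 3, leaving (5,3) = 1.
The 3 cells of cage m must have product 12, leaving (3,1) = 3.
Cage i's pair has product 12, leaving (3,2) = 6.
The two cells of cage i must have product 12, so (3,3) = 2.
Row 4 now contains 6, leaving (4,1) = 1.
Cage m needs product 12; hence (4,2) = 4.
Column 3 already has 2, leaving (6,3) = 3.
1 is placed in column 1, leaving (1,1) = 2.
Cage g needs two cells with product 2; hence (1,2) = 1.
Column 1 already has 3, so (2,1) = 6.
Column 2 already has 6; hence (2,2) = 3.
Row 6 now contains 3, which forces (6,2) = 2.
Completed grid: 2 1 4 3 5 6 / 6 3 5 2 1 4 / 3 6 2 1 4 5 / 1 4 6 5 3 2 / 4 5 1 6 2 3 / 5 2 3 4 6 1.

1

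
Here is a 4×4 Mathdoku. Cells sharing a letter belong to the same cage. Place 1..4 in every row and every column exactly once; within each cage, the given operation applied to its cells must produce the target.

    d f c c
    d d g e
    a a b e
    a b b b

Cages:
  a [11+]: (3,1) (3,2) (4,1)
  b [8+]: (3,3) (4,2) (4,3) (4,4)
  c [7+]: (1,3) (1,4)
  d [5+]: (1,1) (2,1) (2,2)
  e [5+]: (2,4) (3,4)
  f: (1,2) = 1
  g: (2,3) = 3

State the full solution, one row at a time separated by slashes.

F is a freebie, so (1,2) = 1.
Column 2 now contains 1, so (2,2) = 2.
Cage g is a single given cell, leaving (2,3) = 3.
Cage a has sum 11, so (3,1) = 3.
The 3 cells of cage a must have sum 11, so (3,2) = 4.
The 3 cells of cage a must have sum 11; hence (4,1) = 4.
Column 2 now contains 4; hence (4,2) = 3.
Row 1 now contains 1, so (1,1) = 2.
Column 3 already has 3, leaving (1,3) = 4.
Cage c's pair has sum 7; hence (1,4) = 3.
3 is placed in row 2, which forces (2,1) = 1.
Cage e needs two cells with sum 5, which forces (2,4) = 4.
The 4 cells of cage b must have sum 8, so (3,3) = 2.
Cage e's pair has sum 5, so (3,4) = 1.
The 4 cells of cage b must have sum 8; hence (4,3) = 1.
The 4 cells of cage b must have sum 8; hence (4,4) = 2.

2 1 4 3 / 1 2 3 4 / 3 4 2 1 / 4 3 1 2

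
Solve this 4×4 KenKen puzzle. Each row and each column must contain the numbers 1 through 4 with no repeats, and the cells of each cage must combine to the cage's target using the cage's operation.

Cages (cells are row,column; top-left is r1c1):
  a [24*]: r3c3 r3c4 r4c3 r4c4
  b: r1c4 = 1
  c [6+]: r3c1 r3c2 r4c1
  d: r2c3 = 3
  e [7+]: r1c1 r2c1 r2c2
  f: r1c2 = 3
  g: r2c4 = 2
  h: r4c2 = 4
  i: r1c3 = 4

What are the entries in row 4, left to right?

1 4 2 3

F is a freebie, which forces r1c2 = 3.
Cage i is given; hence r1c3 = 4.
Cage b is given, which forces r1c4 = 1.
D is a freebie, leaving r2c3 = 3.
Cage g is a single given cell; hence r2c4 = 2.
Cage h is given; hence r4c2 = 4.
4 is placed in row 4, so r4c4 = 3.
Row 1 already has 1, leaving r1c1 = 2.
Cage e needs sum 7, which forces r2c1 = 4.
Column 2 now contains 4, so r2c2 = 1.
Column 1 now contains 4; hence r3c1 = 3.
1 is placed in column 2; hence r3c2 = 2.
Row 3 already has 2, leaving r3c3 = 1.
Column 4 now contains 3, leaving r3c4 = 4.
2 is placed in column 1; hence r4c1 = 1.
Column 3 now contains 1, which forces r4c3 = 2.
Filled in: 2 3 4 1 / 4 1 3 2 / 3 2 1 4 / 1 4 2 3.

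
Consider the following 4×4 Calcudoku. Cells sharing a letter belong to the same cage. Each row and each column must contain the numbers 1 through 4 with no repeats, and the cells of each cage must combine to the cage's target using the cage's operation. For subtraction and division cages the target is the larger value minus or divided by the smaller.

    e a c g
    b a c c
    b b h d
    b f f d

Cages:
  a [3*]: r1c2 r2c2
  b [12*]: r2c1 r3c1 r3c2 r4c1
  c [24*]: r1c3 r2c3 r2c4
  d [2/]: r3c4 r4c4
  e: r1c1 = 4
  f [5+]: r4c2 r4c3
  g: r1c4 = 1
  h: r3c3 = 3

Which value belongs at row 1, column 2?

Cage e is given; hence r1c1 = 4.
Cage g is given; hence r1c4 = 1.
Cage h is a single given cell, which forces r3c3 = 3.
Row 1 now contains 1, so r1c2 = 3.
Column 3 now contains 3, so r1c3 = 2.
Cage a needs two cells with product 3, so r2c2 = 1.
Cage c has product 24, leaving r2c3 = 4.
Cage c has product 24, so r2c4 = 3.
Row 3 now contains 3; hence r3c1 = 1.
Cage b has product 12, leaving r3c2 = 2.
Row 3 now contains 2, which forces r3c4 = 4.
Column 2 now contains 1, leaving r4c2 = 4.
Column 3 now contains 4, which forces r4c3 = 1.
Column 4 already has 4; hence r4c4 = 2.
3 is placed in row 2; hence r2c1 = 2.
2 is placed in row 4, which forces r4c1 = 3.
Completed grid: 4 3 2 1 / 2 1 4 3 / 1 2 3 4 / 3 4 1 2.

3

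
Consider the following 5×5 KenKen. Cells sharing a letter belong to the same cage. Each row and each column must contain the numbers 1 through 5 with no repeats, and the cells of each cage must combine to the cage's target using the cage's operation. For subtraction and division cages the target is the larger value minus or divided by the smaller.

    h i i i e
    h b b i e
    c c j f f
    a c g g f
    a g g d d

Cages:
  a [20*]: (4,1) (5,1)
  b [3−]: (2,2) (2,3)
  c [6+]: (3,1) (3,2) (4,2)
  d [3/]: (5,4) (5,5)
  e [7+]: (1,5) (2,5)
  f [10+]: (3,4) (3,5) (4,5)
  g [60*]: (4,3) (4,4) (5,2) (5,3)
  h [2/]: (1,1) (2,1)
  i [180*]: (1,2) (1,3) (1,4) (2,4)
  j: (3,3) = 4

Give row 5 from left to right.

4 5 2 1 3

Cage i needs product 180, leaving (2,4) = 3.
J is a freebie, which forces (3,3) = 4.
Column 4 already has 3, so (5,4) = 1.
1 is placed in row 5, which forces (5,5) = 3.
Cage f has sum 10, so (3,4) = 5.
Cage f needs sum 10; hence (3,5) = 1.
Cage g needs product 60, which forces (4,3) = 3.
The 4 cells of cage g must have product 60, so (4,4) = 2.
Cage f needs sum 10, which forces (4,5) = 4.
Cage i has product 180, so (1,2) = 3.
3 is placed in column 3; hence (1,3) = 5.
Column 4 now contains 5, which forces (1,4) = 4.
Row 1 already has 5, leaving (1,5) = 2.
2 is placed in column 5, which forces (2,5) = 5.
3 is placed in column 2, so (3,2) = 2.
4 is placed in row 4; hence (4,1) = 5.
Row 4 now contains 2; hence (4,2) = 1.
Cage a's pair has product 20, which forces (5,1) = 4.
Column 2 now contains 2; hence (5,2) = 5.
5 is placed in column 3; hence (5,3) = 2.
Row 1 now contains 2; hence (1,1) = 1.
The two cells of cage h must have quotient 2; hence (2,1) = 2.
Column 2 now contains 2, so (2,2) = 4.
2 is placed in column 3, leaving (2,3) = 1.
Row 3 already has 2, so (3,1) = 3.
Filled in: 1 3 5 4 2 / 2 4 1 3 5 / 3 2 4 5 1 / 5 1 3 2 4 / 4 5 2 1 3.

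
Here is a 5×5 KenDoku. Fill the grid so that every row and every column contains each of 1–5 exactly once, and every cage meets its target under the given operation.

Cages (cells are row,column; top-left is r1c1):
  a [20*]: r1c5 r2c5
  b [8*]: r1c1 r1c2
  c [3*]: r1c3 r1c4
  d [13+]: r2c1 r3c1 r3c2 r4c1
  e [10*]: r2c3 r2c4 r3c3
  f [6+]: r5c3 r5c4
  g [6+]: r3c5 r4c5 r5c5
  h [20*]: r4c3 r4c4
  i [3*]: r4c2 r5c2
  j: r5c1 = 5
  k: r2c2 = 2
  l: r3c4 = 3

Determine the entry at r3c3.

Cage k is a single given cell; hence r2c2 = 2.
Cage l is given, so r3c4 = 3.
J is a freebie, which forces r5c1 = 5.
Cage b's pair has product 8; hence r1c1 = 2.
2 is placed in column 2, so r1c2 = 4.
Cage c needs two cells with product 3; hence r1c3 = 3.
3 is placed in column 4, which forces r1c4 = 1.
Row 1 already has 4; hence r1c5 = 5.
1 is placed in column 4, so r2c4 = 5.
Column 5 now contains 5, so r2c5 = 4.
Column 2 now contains 4, leaving r3c2 = 5.
The 3 cells of cage e must have product 10, so r3c3 = 2.
2 is placed in row 3, leaving r3c5 = 1.
Column 4 now contains 5; hence r4c4 = 4.
2 is placed in column 3, which forces r5c3 = 4.
4 is placed in column 4; hence r5c4 = 2.
Row 5 now contains 2, leaving r5c5 = 3.
Row 2 now contains 5, leaving r2c3 = 1.
Row 3 now contains 1; hence r3c1 = 4.
Cage i needs two cells with product 3, so r4c2 = 3.
Row 4 already has 4; hence r4c3 = 5.
Column 5 now contains 3, leaving r4c5 = 2.
Row 5 already has 3, which forces r5c2 = 1.
Row 2 already has 1; hence r2c1 = 3.
Row 4 already has 3, leaving r4c1 = 1.
Filled in: 2 4 3 1 5 / 3 2 1 5 4 / 4 5 2 3 1 / 1 3 5 4 2 / 5 1 4 2 3.

2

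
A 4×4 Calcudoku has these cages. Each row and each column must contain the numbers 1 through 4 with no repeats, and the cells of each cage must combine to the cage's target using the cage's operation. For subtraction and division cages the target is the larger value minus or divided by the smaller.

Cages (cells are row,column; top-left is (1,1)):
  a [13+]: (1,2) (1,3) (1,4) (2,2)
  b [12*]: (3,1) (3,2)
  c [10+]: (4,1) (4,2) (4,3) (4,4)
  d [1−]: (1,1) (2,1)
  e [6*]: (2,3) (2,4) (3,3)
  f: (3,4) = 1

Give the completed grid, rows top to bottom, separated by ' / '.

1 2 3 4 / 2 4 1 3 / 4 3 2 1 / 3 1 4 2

Cage a has sum 13, leaving (2,2) = 4.
Column 2 already has 4; hence (3,2) = 3.
Cage f is given, which forces (3,4) = 1.
Column 2 now contains 3, so (1,2) = 2.
The 3 cells of cage e must have product 6, leaving (2,3) = 1.
Cage e has product 6, which forces (2,4) = 3.
Row 3 now contains 3, leaving (3,1) = 4.
Row 3 already has 1, which forces (3,3) = 2.
Column 2 now contains 2, which forces (4,2) = 1.
Cage a has sum 13, which forces (1,3) = 3.
3 is placed in column 4; hence (1,4) = 4.
3 is placed in row 2, which forces (2,1) = 2.
Column 1 now contains 2, which forces (4,1) = 3.
3 is placed in column 3; hence (4,3) = 4.
Column 4 already has 4, so (4,4) = 2.
Row 1 now contains 3, which forces (1,1) = 1.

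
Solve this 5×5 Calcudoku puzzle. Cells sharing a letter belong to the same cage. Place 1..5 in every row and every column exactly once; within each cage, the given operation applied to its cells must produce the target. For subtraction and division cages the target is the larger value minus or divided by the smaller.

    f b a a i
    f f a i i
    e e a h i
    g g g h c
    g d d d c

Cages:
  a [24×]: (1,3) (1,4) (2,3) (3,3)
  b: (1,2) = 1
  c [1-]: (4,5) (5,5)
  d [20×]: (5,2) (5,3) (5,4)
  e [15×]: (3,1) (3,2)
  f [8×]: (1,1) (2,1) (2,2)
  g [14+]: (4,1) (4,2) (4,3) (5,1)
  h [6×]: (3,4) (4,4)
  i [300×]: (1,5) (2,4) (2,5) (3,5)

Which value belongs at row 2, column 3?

2

Cage b is a single given cell, which forces (1,2) = 1.
Cage i needs product 300; hence (2,4) = 5.
Cage f needs product 8, so (2,1) = 1.
Cage a has product 24, so (3,3) = 1.
Cage d has product 20; hence (5,4) = 1.
Row 1 needs a 5, and only (1,5) is open for it.
The only place for 2 in row 3 is (3,4).
Column 4 already has 2, which forces (4,4) = 3.
Column 4 now contains 3, which forces (1,4) = 4.
Cage g needs sum 14, so (5,1) = 3.
3 is placed in row 5, so (5,5) = 2.
Row 1 now contains 4, which forces (1,1) = 2.
Row 1 already has 2, so (1,3) = 3.
The 3 cells of cage f must have product 8; hence (2,2) = 4.
Column 3 now contains 3, so (2,3) = 2.
Row 2 now contains 4; hence (2,5) = 3.
Column 1 already has 3, so (3,1) = 5.
The two cells of cage e must have product 15, which forces (3,2) = 3.
Column 5 already has 3, which forces (3,5) = 4.
Column 1 now contains 5, leaving (4,1) = 4.
4 is placed in row 4, leaving (4,3) = 5.
Cage c needs two cells with difference 1, so (4,5) = 1.
4 is placed in column 2; hence (5,2) = 5.
Column 3 already has 5, which forces (5,3) = 4.
Row 4 now contains 5, leaving (4,2) = 2.
Completed grid: 2 1 3 4 5 / 1 4 2 5 3 / 5 3 1 2 4 / 4 2 5 3 1 / 3 5 4 1 2.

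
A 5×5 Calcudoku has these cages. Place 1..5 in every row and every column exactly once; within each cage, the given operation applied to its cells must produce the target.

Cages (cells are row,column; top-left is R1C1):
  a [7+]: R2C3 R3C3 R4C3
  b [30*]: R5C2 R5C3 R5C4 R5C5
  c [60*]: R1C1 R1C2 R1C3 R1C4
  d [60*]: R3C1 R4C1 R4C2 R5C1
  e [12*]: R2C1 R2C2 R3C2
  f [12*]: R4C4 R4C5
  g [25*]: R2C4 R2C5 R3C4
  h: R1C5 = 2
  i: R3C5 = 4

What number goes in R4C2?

Cage h is given; hence R1C5 = 2.
Cage g has product 25, which forces R2C4 = 1.
Cage g needs product 25, which forces R2C5 = 5.
Cage g needs product 25, which forces R3C4 = 5.
Cage i is given, so R3C5 = 4.
Column 5 now contains 4, which forces R4C5 = 3.
3 is placed in column 5, which forces R5C5 = 1.
Row 4 now contains 3; hence R4C4 = 4.
Column 4 now contains 4, which forces R1C4 = 3.
Cage a needs sum 7, leaving R2C3 = 4.
3 is placed in column 4; hence R5C4 = 2.
The 3 cells of cage e must have product 12; hence R2C1 = 2.
Row 2 now contains 4; hence R2C2 = 3.
Column 1 already has 2, so R3C1 = 3.
Cage e has product 12, leaving R3C2 = 2.
2 is placed in row 3, which forces R3C3 = 1.
Column 3 now contains 1; hence R4C3 = 2.
Column 1 already has 3, leaving R5C1 = 4.
Column 2 now contains 3, which forces R5C2 = 5.
5 is placed in row 5, so R5C3 = 3.
Cage c has product 60; hence R1C1 = 1.
The 4 cells of cage c must have product 60; hence R1C2 = 4.
Column 3 now contains 1, so R1C3 = 5.
Cage d needs product 60, leaving R4C1 = 5.
Column 2 already has 5, so R4C2 = 1.
The full grid is 1 4 5 3 2 / 2 3 4 1 5 / 3 2 1 5 4 / 5 1 2 4 3 / 4 5 3 2 1.

1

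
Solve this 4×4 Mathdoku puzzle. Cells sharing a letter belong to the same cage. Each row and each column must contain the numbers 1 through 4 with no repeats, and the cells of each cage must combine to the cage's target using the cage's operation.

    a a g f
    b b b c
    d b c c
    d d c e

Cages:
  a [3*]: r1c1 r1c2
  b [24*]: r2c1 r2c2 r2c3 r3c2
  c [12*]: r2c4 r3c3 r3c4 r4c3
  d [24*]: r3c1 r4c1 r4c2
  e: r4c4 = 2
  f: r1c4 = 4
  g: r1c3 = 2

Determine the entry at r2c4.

1

Cage g is a single given cell; hence r1c3 = 2.
Cage f is given, so r1c4 = 4.
Cage e is a single given cell, leaving r4c4 = 2.
Cage d has product 24; hence r3c1 = 2.
Cage b needs product 24; hence r2c2 = 2.
In row 4, 1 can only go at r4c3, so r4c3 = 1.
Column 3 already has 1, so r3c3 = 4.
Cage b has product 24, which forces r2c1 = 4.
Column 3 now contains 4, which forces r2c3 = 3.
Row 2 already has 3, which forces r2c4 = 1.
Cage b needs product 24, leaving r3c2 = 1.
1 is placed in column 4; hence r3c4 = 3.
Column 1 already has 4, leaving r4c1 = 3.
3 is placed in row 4, which forces r4c2 = 4.
3 is placed in column 1, so r1c1 = 1.
Column 2 already has 1, so r1c2 = 3.
The full grid is 1 3 2 4 / 4 2 3 1 / 2 1 4 3 / 3 4 1 2.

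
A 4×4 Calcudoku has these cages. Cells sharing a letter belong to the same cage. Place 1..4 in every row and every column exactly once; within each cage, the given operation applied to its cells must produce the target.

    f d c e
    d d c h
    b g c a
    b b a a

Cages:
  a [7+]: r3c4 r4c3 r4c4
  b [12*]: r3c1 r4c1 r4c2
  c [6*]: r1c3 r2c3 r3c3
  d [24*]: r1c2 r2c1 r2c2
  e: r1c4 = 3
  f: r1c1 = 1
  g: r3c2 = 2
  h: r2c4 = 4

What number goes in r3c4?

F is a freebie, leaving r1c1 = 1.
E is a freebie, leaving r1c4 = 3.
H is a freebie, leaving r2c4 = 4.
G is a freebie; hence r3c2 = 2.
2 is placed in row 3, so r3c4 = 1.
Column 4 now contains 1; hence r4c4 = 2.
Column 2 now contains 2; hence r1c2 = 4.
Row 1 already has 3, so r1c3 = 2.
Cage d needs product 24, so r2c1 = 2.
Column 2 now contains 2, so r2c2 = 3.
Cage c has product 6, leaving r2c3 = 1.
Row 3 now contains 1, which forces r3c3 = 3.
The 3 cells of cage b must have product 12, which forces r4c2 = 1.
Cage a needs sum 7, leaving r4c3 = 4.
Row 3 already has 3, leaving r3c1 = 4.
Row 4 already has 4, so r4c1 = 3.
Completed grid: 1 4 2 3 / 2 3 1 4 / 4 2 3 1 / 3 1 4 2.

1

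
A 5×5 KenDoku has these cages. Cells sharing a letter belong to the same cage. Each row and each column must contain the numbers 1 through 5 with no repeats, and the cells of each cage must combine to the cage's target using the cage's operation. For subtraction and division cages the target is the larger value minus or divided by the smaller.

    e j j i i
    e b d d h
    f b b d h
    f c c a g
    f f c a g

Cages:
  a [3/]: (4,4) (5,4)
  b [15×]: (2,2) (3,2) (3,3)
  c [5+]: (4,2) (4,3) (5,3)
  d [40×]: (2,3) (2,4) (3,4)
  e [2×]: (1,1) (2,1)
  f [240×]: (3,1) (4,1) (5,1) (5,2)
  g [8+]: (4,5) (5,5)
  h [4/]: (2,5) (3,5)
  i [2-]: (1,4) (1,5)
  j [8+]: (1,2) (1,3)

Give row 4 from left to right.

4 2 1 3 5

Cage f needs product 240; hence (5,2) = 4.
The only place for 3 in row 2 is (2,2).
3 is placed in column 2; hence (1,2) = 5.
Cage j needs two cells with sum 8, which forces (1,3) = 3.
Column 2 already has 5, so (3,2) = 1.
1 is placed in row 3, so (3,3) = 5.
1 is placed in row 3, so (3,5) = 4.
Column 2 already has 1, so (4,2) = 2.
Column 3 already has 3; hence (4,3) = 1.
Row 4 already has 1, so (4,4) = 3.
3 is placed in row 4, so (4,5) = 5.
Column 3 now contains 1, so (5,3) = 2.
Column 4 now contains 3; hence (5,4) = 1.
Column 5 already has 5, which forces (5,5) = 3.
The two cells of cage i must have difference 2, which forces (1,4) = 4.
Cage i needs two cells with difference 2, which forces (1,5) = 2.
Column 3 already has 2, so (2,3) = 4.
Cage d needs product 40, which forces (2,4) = 5.
4 is placed in column 5, so (2,5) = 1.
Row 3 now contains 4, leaving (3,1) = 3.
Row 3 now contains 4, which forces (3,4) = 2.
5 is placed in row 4, which forces (4,1) = 4.
Row 5 now contains 3; hence (5,1) = 5.
Row 1 already has 2, so (1,1) = 1.
Row 2 already has 1; hence (2,1) = 2.
Filled in: 1 5 3 4 2 / 2 3 4 5 1 / 3 1 5 2 4 / 4 2 1 3 5 / 5 4 2 1 3.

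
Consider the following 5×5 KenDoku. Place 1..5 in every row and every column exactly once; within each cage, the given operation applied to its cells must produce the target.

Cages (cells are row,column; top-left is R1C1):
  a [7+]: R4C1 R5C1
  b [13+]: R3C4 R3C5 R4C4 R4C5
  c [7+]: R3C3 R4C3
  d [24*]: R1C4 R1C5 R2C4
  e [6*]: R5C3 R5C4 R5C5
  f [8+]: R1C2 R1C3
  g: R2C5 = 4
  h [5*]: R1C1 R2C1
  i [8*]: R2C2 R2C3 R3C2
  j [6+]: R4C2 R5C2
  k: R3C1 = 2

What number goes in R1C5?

2

Cage g is a single given cell; hence R2C5 = 4.
Cage k is a single given cell, which forces R3C1 = 2.
Cage d has product 24, which forces R1C4 = 4.
The 3 cells of cage i must have product 8, leaving R3C2 = 4.
Row 1 needs a 1, and only R1C1 is open for it.
1 is placed in column 1, so R2C1 = 5.
Row 1 needs a 2, and only R1C5 is open for it.
Cage d needs product 24; hence R2C4 = 3.
Column 4 now contains 3, so R3C4 = 5.
Row 3 now contains 5; hence R3C5 = 1.
Cage b needs sum 13, so R4C4 = 2.
Column 4 already has 2; hence R5C4 = 1.
1 is placed in column 5; hence R5C5 = 3.
Row 3 now contains 5, which forces R3C3 = 3.
Cage a needs two cells with sum 7; hence R4C1 = 3.
Cage j's pair has sum 6, leaving R4C2 = 1.
Row 4 now contains 2, leaving R4C3 = 4.
3 is placed in column 5, which forces R4C5 = 5.
Row 5 now contains 3; hence R5C1 = 4.
Row 5 already has 1; hence R5C2 = 5.
Row 5 now contains 3, so R5C3 = 2.
5 is placed in column 2, leaving R1C2 = 3.
Column 3 now contains 3, leaving R1C3 = 5.
1 is placed in column 2, leaving R2C2 = 2.
2 is placed in column 3, leaving R2C3 = 1.
Filled in: 1 3 5 4 2 / 5 2 1 3 4 / 2 4 3 5 1 / 3 1 4 2 5 / 4 5 2 1 3.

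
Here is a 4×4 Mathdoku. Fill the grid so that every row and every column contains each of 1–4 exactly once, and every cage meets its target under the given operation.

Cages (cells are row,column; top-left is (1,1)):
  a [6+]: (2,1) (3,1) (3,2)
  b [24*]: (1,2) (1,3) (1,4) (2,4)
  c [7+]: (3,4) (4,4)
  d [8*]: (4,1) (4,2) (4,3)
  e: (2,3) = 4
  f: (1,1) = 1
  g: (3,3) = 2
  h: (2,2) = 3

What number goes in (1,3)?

3

F is a freebie, which forces (1,1) = 1.
Cage h is a single given cell, leaving (2,2) = 3.
E is a freebie, leaving (2,3) = 4.
Cage g is a single given cell, leaving (3,3) = 2.
Column 3 already has 2; hence (4,3) = 1.
Column 3 already has 2, leaving (1,3) = 3.
Row 2 already has 3, leaving (2,1) = 2.
The 4 cells of cage b must have product 24, leaving (2,4) = 1.
The 3 cells of cage a must have sum 6, which forces (3,1) = 3.
Row 3 already has 2; hence (3,2) = 1.
3 is placed in row 3, leaving (3,4) = 4.
2 is placed in column 1; hence (4,1) = 4.
4 is placed in row 4, which forces (4,2) = 2.
Column 4 already has 4; hence (4,4) = 3.
2 is placed in column 2, leaving (1,2) = 4.
Column 4 already has 4; hence (1,4) = 2.
Filled in: 1 4 3 2 / 2 3 4 1 / 3 1 2 4 / 4 2 1 3.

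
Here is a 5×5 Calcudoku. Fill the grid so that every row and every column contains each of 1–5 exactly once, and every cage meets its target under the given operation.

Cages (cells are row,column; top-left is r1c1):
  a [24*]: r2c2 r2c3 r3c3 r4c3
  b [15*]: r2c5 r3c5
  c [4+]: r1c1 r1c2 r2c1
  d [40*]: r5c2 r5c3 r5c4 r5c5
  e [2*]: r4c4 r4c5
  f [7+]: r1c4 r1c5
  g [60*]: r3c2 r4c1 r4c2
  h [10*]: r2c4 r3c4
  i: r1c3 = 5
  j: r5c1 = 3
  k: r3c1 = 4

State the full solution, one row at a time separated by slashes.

Cage c needs sum 4; hence r1c1 = 2.
Cage c needs sum 4, so r1c2 = 1.
Cage i is given; hence r1c3 = 5.
Cage c needs sum 4, so r2c1 = 1.
Cage k is a single given cell, so r3c1 = 4.
Cage j is given, which forces r5c1 = 3.
The 3 cells of cage g must have product 60, so r3c2 = 3.
Row 3 already has 3, so r3c5 = 5.
Column 1 now contains 3, so r4c1 = 5.
The 3 cells of cage g must have product 60; hence r4c2 = 4.
Column 2 already has 4, so r2c2 = 2.
Cage a needs product 24, which forces r2c3 = 4.
Cage h's pair has product 10; hence r2c4 = 5.
5 is placed in column 5, leaving r2c5 = 3.
Cage a has product 24, leaving r3c3 = 1.
Row 3 already has 5, leaving r3c4 = 2.
Cage a needs product 24, so r4c3 = 3.
Column 4 now contains 2, leaving r4c4 = 1.
Row 4 already has 1, which forces r4c5 = 2.
Column 2 now contains 2, so r5c2 = 5.
Column 3 now contains 1, so r5c3 = 2.
Column 4 already has 1, so r5c4 = 4.
4 is placed in row 5, so r5c5 = 1.
Column 4 already has 4, leaving r1c4 = 3.
Column 5 now contains 3; hence r1c5 = 4.

2 1 5 3 4 / 1 2 4 5 3 / 4 3 1 2 5 / 5 4 3 1 2 / 3 5 2 4 1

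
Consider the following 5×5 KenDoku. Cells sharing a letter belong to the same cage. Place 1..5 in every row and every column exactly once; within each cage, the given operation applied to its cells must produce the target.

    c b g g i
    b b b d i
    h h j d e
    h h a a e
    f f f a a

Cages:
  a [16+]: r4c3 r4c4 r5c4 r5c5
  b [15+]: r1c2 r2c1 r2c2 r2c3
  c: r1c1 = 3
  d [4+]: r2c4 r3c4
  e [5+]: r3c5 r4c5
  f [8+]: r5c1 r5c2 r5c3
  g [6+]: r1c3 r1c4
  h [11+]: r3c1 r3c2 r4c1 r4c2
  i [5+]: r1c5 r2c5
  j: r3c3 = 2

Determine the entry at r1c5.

2

Cage c is given; hence r1c1 = 3.
J is a freebie, leaving r3c3 = 2.
In column 5, 5 can only go at r5c5, so r5c5 = 5.
Row 5 needs a 2, and only r5c4 is open for it.
In row 1, 2 can only go at r1c5, so r1c5 = 2.
Cage i needs two cells with sum 5, which forces r2c5 = 3.
3 is placed in row 2, leaving r2c4 = 1.
Cage d needs two cells with sum 4, so r3c4 = 3.
Cage b needs sum 15, so r1c2 = 4.
The two cells of cage g must have sum 6, so r1c3 = 1.
Column 4 already has 1, leaving r1c4 = 5.
Column 4 now contains 5, so r4c4 = 4.
Row 4 now contains 4; hence r4c5 = 1.
Column 5 now contains 1, so r3c5 = 4.
Cage h has sum 11, which forces r4c1 = 2.
Cage h has sum 11, so r4c2 = 3.
Row 4 now contains 4, so r4c3 = 5.
Column 2 now contains 3, which forces r5c2 = 1.
Cage b has sum 15, which forces r2c1 = 5.
Cage b needs sum 15, so r2c2 = 2.
Column 3 now contains 5, which forces r2c3 = 4.
Cage h has sum 11; hence r3c1 = 1.
Column 2 now contains 1, which forces r3c2 = 5.
Row 5 now contains 1, leaving r5c1 = 4.
Cage f has sum 8, leaving r5c3 = 3.
Completed grid: 3 4 1 5 2 / 5 2 4 1 3 / 1 5 2 3 4 / 2 3 5 4 1 / 4 1 3 2 5.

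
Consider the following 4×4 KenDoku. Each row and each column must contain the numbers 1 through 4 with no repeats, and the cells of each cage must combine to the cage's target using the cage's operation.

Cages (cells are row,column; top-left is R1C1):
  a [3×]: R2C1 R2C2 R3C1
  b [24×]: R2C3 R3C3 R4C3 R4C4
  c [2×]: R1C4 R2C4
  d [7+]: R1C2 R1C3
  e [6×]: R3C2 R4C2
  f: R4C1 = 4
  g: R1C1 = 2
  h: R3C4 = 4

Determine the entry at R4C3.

1

G is a freebie; hence R1C1 = 2.
Row 1 already has 2; hence R1C4 = 1.
The 3 cells of cage a must have product 3, leaving R2C1 = 3.
Cage a needs product 3; hence R2C2 = 1.
Column 4 now contains 1, which forces R2C4 = 2.
The 3 cells of cage a must have product 3, which forces R3C1 = 1.
Cage h is given; hence R3C4 = 4.
F is a freebie, leaving R4C1 = 4.
Column 4 already has 4, which forces R4C4 = 3.
2 is placed in row 2; hence R2C3 = 4.
Cage e needs two cells with product 6, which forces R3C2 = 3.
Cage b has product 24; hence R3C3 = 2.
3 is placed in row 4; hence R4C2 = 2.
The 4 cells of cage b must have product 24; hence R4C3 = 1.
3 is placed in column 2, which forces R1C2 = 4.
Column 3 now contains 4, leaving R1C3 = 3.
The full grid is 2 4 3 1 / 3 1 4 2 / 1 3 2 4 / 4 2 1 3.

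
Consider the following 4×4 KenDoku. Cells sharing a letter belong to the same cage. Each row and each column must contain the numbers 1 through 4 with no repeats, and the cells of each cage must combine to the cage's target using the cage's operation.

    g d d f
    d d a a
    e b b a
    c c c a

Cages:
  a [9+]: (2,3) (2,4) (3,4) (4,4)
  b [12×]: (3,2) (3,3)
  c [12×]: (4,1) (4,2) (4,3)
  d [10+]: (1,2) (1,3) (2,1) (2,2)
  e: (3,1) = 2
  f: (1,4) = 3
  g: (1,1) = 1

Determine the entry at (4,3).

Cage g is a single given cell, which forces (1,1) = 1.
Cage f is a single given cell, which forces (1,4) = 3.
Cage e is a single given cell, leaving (3,1) = 2.
Cage d has sum 10, so (2,1) = 3.
The 4 cells of cage d must have sum 10, which forces (2,2) = 1.
Cage a needs sum 9, leaving (2,3) = 2.
Row 2 now contains 1; hence (2,4) = 4.
4 is placed in column 4; hence (3,4) = 1.
Column 1 already has 3, leaving (4,1) = 4.
Row 4 already has 4, which forces (4,2) = 3.
Row 4 now contains 3, so (4,3) = 1.
The 4 cells of cage a must have sum 9, which forces (4,4) = 2.
Cage d has sum 10, so (1,2) = 2.
Column 3 already has 2, leaving (1,3) = 4.
3 is placed in column 2; hence (3,2) = 4.
The two cells of cage b must have product 12, so (3,3) = 3.
Completed grid: 1 2 4 3 / 3 1 2 4 / 2 4 3 1 / 4 3 1 2.

1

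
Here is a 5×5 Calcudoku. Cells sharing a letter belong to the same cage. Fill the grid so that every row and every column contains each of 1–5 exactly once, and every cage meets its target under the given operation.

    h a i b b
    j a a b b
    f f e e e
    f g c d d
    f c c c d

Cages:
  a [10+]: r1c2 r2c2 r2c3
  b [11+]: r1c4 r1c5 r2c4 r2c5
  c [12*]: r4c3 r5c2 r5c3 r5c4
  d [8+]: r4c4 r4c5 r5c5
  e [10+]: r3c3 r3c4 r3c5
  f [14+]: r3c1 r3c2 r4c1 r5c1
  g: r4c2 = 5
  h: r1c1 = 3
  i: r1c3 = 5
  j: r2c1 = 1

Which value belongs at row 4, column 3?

Cage h is given, which forces r1c1 = 3.
I is a freebie, which forces r1c3 = 5.
Cage j is a single given cell, leaving r2c1 = 1.
Cage g is a single given cell, so r4c2 = 5.
The 3 cells of cage a must have sum 10; hence r1c2 = 4.
Cage a has sum 10, leaving r2c2 = 2.
Cage a has sum 10, leaving r2c3 = 4.
Cage f needs sum 14, which forces r3c2 = 3.
Column 2 now contains 3, which forces r5c2 = 1.
Row 5 now contains 1; hence r5c3 = 3.
The 3 cells of cage e must have sum 10, so r3c3 = 1.
1 is placed in column 3, leaving r4c3 = 2.
Row 4 now contains 2, so r4c1 = 4.
Cage c needs product 12; hence r5c4 = 2.
Cage d needs sum 8, leaving r5c5 = 4.
Column 4 already has 2, leaving r1c4 = 1.
The 4 cells of cage b must have sum 11, leaving r1c5 = 2.
The 4 cells of cage f must have sum 14, which forces r3c1 = 2.
The 3 cells of cage e must have sum 10, which forces r3c4 = 4.
4 is placed in column 5, so r3c5 = 5.
Column 4 now contains 1, leaving r4c4 = 3.
Row 4 already has 3, leaving r4c5 = 1.
Row 5 now contains 2, leaving r5c1 = 5.
3 is placed in column 4, leaving r2c4 = 5.
5 is placed in column 5, leaving r2c5 = 3.
Completed grid: 3 4 5 1 2 / 1 2 4 5 3 / 2 3 1 4 5 / 4 5 2 3 1 / 5 1 3 2 4.

2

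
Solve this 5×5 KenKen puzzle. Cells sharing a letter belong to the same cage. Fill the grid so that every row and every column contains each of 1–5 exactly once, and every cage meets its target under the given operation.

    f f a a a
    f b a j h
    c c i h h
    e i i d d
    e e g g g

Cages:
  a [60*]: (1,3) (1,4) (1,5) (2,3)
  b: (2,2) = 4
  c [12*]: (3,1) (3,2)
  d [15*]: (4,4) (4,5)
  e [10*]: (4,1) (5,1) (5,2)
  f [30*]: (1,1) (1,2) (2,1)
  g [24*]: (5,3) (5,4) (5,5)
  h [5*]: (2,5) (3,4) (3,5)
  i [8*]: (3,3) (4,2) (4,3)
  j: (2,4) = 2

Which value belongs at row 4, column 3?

4

Cage b is given, so (2,2) = 4.
Cage j is a single given cell, which forces (2,4) = 2.
Cage h needs product 5; hence (2,5) = 1.
Column 2 now contains 4, so (3,2) = 3.
The 3 cells of cage h must have product 5, so (3,4) = 1.
The 3 cells of cage h must have product 5, which forces (3,5) = 5.
Column 5 now contains 5, leaving (4,5) = 3.
Cage a needs product 60, which forces (1,3) = 1.
Cage a has product 60, so (1,5) = 4.
Row 3 already has 3; hence (3,1) = 4.
4 is placed in row 3, so (3,3) = 2.
Column 3 now contains 2, which forces (4,3) = 4.
Row 4 now contains 3, leaving (4,4) = 5.
Column 3 already has 4, which forces (5,3) = 3.
3 is placed in row 5, leaving (5,4) = 4.
4 is placed in column 5; hence (5,5) = 2.
5 is placed in column 4, which forces (1,4) = 3.
Column 3 already has 3; hence (2,3) = 5.
The 3 cells of cage e must have product 10; hence (4,1) = 2.
Cage i needs product 8; hence (4,2) = 1.
Column 2 now contains 1, so (5,2) = 5.
Column 1 already has 2, which forces (1,1) = 5.
5 is placed in column 2, so (1,2) = 2.
Row 2 already has 5, leaving (2,1) = 3.
Row 5 now contains 5, leaving (5,1) = 1.
The full grid is 5 2 1 3 4 / 3 4 5 2 1 / 4 3 2 1 5 / 2 1 4 5 3 / 1 5 3 4 2.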